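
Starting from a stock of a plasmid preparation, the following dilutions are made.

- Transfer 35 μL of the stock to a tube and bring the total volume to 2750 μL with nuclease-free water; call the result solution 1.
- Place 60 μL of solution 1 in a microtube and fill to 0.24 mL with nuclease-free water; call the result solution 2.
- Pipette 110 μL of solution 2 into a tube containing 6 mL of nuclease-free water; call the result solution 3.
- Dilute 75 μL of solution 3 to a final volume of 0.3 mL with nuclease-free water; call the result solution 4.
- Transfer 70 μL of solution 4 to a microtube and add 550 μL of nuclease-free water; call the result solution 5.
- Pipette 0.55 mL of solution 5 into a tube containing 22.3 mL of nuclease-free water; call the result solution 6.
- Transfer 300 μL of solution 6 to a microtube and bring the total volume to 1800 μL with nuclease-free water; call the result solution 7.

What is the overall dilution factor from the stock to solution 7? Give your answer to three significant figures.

Step 1: 35 μL brought to 2750 μL → factor 2750/35 = 78.571
Step 2: 60 μL brought to 0.24 mL → factor 240/60 = 4
Step 3: 110 μL + 6 mL = 6110 μL total → factor 6110/110 = 55.545
Step 4: 75 μL brought to 0.3 mL → factor 300/75 = 4
Step 5: 70 μL + 550 μL = 620 μL total → factor 620/70 = 8.8571
Step 6: 0.55 mL + 22.3 mL = 22.85 mL total → factor 22.85/0.55 = 41.545
Step 7: 300 μL brought to 1800 μL → factor 1800/300 = 6
Overall dilution factor = 78.571 × 4 × 55.545 × 4 × 8.8571 × 41.545 × 6 = 1.5417 × 10^8

1.54 × 10^8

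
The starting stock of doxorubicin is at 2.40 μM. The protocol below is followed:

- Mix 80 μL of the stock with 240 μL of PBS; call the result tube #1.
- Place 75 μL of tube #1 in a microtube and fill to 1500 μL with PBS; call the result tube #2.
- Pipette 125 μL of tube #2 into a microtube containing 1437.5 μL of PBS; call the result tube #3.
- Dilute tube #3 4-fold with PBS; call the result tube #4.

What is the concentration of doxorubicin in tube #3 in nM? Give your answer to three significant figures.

Step 1: 80 μL + 240 μL = 320 μL total → factor 320/80 = 4
Step 2: 75 μL brought to 1500 μL → factor 1500/75 = 20
Step 3: 125 μL + 1437.5 μL = 1562.5 μL total → factor 1562.5/125 = 12.5
Dilution factor through tube #3 = 4 × 20 × 12.5 = 1000
[tube #3] = 2.40 μM / 1000 = 0.002400 μM = 2.40 nM

2.40 nM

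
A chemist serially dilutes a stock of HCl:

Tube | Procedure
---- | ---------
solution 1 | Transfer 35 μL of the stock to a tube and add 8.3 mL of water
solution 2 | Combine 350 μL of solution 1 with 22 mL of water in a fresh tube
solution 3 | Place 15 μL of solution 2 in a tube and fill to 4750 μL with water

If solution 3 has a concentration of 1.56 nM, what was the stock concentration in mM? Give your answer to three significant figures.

Step 1: 35 μL + 8.3 mL = 8335 μL total → factor 8335/35 = 238.14
Step 2: 350 μL + 22 mL = 22350 μL total → factor 22350/350 = 63.857
Step 3: 15 μL brought to 4750 μL → factor 4750/15 = 316.67
Overall dilution factor = 238.14 × 63.857 × 316.67 = 4.8156 × 10^6
Stock = 1.56 nM × 4.8156 × 10^6 = 7.512 × 10^6 nM = 7.51 mM

7.51 mM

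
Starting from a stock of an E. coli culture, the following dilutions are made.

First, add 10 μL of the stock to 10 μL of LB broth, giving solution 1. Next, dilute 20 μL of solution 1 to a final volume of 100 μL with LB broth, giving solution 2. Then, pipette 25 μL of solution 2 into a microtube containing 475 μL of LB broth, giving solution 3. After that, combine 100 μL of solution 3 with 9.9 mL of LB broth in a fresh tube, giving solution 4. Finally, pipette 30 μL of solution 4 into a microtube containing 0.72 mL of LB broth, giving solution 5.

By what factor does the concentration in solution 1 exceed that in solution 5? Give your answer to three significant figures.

2.50 × 10^5

Step 1: 10 μL + 10 μL = 20 μL total → factor 20/10 = 2
Step 2: 20 μL brought to 100 μL → factor 100/20 = 5
Step 3: 25 μL + 475 μL = 500 μL total → factor 500/25 = 20
Step 4: 100 μL + 9.9 mL = 10000 μL total → factor 10000/100 = 100
Step 5: 30 μL + 0.72 mL = 750 μL total → factor 750/30 = 25
Dilution factor to solution 1 = 2; to solution 5 = 5 × 10^5
[solution 1]/[solution 5] = (factor to solution 5)/(factor to solution 1) = 5 × 10^5/2 = 2.50 × 10^5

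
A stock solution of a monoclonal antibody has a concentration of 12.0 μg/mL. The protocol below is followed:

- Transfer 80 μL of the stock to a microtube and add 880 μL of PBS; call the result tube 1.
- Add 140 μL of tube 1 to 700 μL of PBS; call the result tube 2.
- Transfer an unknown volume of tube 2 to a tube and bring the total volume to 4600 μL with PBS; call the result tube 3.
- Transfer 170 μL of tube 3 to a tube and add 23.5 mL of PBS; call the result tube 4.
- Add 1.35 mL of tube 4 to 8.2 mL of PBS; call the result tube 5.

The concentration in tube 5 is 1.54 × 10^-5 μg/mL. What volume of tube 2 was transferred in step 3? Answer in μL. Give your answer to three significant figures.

419 μL

Step 1: 80 μL + 880 μL = 960 μL total → factor 960/80 = 12
Step 2: 140 μL + 700 μL = 840 μL total → factor 840/140 = 6
Step 3: v brought to 4600 μL → factor = 4600 μL/v
Step 4: 170 μL + 23.5 mL = 23670 μL total → factor 23670/170 = 139.24
Step 5: 1.35 mL + 8.2 mL = 9.55 mL total → factor 9.55/1.35 = 7.0741
Product of known-step factors = 70917
Overall factor = 12.0 μg/mL / (1.54 × 10^-5 μg/mL) = 7.7922 × 10^5
Step-3 factor = 7.7922 × 10^5 / 70917 = 10.988
v = 4600 μL / 10.988 = 419 μL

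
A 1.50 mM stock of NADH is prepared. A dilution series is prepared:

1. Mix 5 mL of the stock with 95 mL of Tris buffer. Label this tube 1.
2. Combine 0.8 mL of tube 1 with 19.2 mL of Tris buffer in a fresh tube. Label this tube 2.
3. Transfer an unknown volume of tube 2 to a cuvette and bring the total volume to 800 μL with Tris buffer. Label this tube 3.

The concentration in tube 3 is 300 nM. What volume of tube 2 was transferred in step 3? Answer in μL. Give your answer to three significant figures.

Step 1: 5 mL + 95 mL = 100 mL total → factor 100/5 = 20
Step 2: 0.8 mL + 19.2 mL = 20 mL total → factor 20/0.8 = 25
Step 3: v brought to 800 μL → factor = 800 μL/v
Product of known-step factors = 500
Overall factor = 1.50 mM / (300 nM) = 5000
Step-3 factor = 5000 / 500 = 10
v = 800 μL / 10 = 80.0 μL

80.0 μL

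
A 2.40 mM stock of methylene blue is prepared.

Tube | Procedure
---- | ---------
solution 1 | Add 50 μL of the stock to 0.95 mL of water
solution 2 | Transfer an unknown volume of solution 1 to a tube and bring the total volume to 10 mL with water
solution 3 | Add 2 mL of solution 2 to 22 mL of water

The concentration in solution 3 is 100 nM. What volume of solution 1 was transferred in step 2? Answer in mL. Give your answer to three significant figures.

Step 1: 50 μL + 0.95 mL = 1000 μL total → factor 1000/50 = 20
Step 2: v brought to 10 mL → factor = 10 mL/v
Step 3: 2 mL + 22 mL = 24 mL total → factor 24/2 = 12
Product of known-step factors = 240
Overall factor = 2.40 mM / (100 nM) = 24000
Step-2 factor = 24000 / 240 = 100
v = 10 mL / 100 = 0.100 mL

0.100 mL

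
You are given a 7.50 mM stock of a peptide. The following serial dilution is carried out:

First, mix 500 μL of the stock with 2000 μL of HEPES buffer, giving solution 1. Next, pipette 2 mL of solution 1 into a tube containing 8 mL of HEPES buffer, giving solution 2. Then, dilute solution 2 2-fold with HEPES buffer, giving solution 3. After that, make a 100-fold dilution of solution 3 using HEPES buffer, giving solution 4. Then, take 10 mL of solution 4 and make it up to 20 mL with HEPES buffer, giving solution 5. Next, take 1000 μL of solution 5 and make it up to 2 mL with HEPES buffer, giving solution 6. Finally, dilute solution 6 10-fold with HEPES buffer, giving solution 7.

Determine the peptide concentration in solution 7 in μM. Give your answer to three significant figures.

0.0375 μM

Step 1: 500 μL + 2000 μL = 2500 μL total → factor 2500/500 = 5
Step 2: 2 mL + 8 mL = 10 mL total → factor 10/2 = 5
Step 3: 2-fold → factor 2
Step 4: 100-fold → factor 100
Step 5: 10 mL brought to 20 mL → factor 20/10 = 2
Step 6: 1000 μL brought to 2 mL → factor 2000/1000 = 2
Step 7: 10-fold → factor 10
Overall dilution factor = 5 × 5 × 2 × 100 × 2 × 2 × 10 = 2 × 10^5
Final = 7.50 mM / 2 × 10^5 = 3.750 × 10^-5 mM = 0.0375 μM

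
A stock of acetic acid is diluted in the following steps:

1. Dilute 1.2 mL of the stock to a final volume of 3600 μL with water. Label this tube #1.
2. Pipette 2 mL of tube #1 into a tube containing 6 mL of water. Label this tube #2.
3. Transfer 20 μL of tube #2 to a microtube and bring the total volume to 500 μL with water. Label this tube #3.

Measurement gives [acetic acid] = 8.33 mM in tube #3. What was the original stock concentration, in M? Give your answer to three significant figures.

2.50 M

Step 1: 1.2 mL brought to 3600 μL → factor 3.6/1.2 = 3
Step 2: 2 mL + 6 mL = 8 mL total → factor 8/2 = 4
Step 3: 20 μL brought to 500 μL → factor 500/20 = 25
Overall dilution factor = 3 × 4 × 25 = 300
Stock = 8.33 mM × 300 = 2499 mM = 2.50 M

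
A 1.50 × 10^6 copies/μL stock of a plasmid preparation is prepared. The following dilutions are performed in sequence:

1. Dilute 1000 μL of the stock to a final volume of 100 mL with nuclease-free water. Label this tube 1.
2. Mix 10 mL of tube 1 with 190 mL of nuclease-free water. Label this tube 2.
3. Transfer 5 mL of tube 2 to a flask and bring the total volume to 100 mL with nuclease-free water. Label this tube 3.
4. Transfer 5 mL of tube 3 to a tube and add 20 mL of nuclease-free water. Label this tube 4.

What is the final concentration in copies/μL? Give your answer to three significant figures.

Step 1: 1000 μL brought to 100 mL → factor 1 × 10^5/1000 = 100
Step 2: 10 mL + 190 mL = 200 mL total → factor 200/10 = 20
Step 3: 5 mL brought to 100 mL → factor 100/5 = 20
Step 4: 5 mL + 20 mL = 25 mL total → factor 25/5 = 5
Overall dilution factor = 100 × 20 × 20 × 5 = 2 × 10^5
Final = 1.50 × 10^6 copies/μL / 2 × 10^5 = 7.50 copies/μL

7.50 copies/μL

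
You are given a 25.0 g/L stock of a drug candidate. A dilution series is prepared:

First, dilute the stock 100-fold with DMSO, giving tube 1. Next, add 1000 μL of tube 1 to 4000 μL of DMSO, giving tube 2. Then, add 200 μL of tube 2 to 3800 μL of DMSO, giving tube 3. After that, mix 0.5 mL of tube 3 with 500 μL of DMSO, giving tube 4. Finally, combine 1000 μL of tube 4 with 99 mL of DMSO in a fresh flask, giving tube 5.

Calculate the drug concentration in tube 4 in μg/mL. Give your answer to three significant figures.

Step 1: 100-fold → factor 100
Step 2: 1000 μL + 4000 μL = 5000 μL total → factor 5000/1000 = 5
Step 3: 200 μL + 3800 μL = 4000 μL total → factor 4000/200 = 20
Step 4: 0.5 mL + 500 μL = 1 mL total → factor 1/0.5 = 2
Dilution factor through tube 4 = 100 × 5 × 20 × 2 = 20000
[tube 4] = 25.0 g/L / 20000 = 0.001250 g/L = 1.25 μg/mL

1.25 μg/mL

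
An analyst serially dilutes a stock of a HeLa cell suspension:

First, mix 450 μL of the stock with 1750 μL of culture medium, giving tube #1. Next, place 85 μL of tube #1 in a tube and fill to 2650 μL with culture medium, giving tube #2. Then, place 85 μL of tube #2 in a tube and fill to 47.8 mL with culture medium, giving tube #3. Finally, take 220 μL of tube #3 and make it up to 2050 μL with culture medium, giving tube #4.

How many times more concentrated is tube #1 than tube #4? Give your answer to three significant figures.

1.63 × 10^5

Step 1: 450 μL + 1750 μL = 2200 μL total → factor 2200/450 = 4.8889
Step 2: 85 μL brought to 2650 μL → factor 2650/85 = 31.176
Step 3: 85 μL brought to 47.8 mL → factor 47800/85 = 562.35
Step 4: 220 μL brought to 2050 μL → factor 2050/220 = 9.3182
Dilution factor to tube #1 = 4.8889; to tube #4 = 7.9869 × 10^5
[tube #1]/[tube #4] = (factor to tube #4)/(factor to tube #1) = 7.9869 × 10^5/4.8889 = 1.63 × 10^5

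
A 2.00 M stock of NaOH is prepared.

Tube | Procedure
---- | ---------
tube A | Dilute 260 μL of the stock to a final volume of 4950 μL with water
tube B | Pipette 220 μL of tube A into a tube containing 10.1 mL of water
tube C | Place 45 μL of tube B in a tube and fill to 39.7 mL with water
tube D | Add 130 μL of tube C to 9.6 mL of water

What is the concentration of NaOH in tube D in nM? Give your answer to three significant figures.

33.9 nM

Step 1: 260 μL brought to 4950 μL → factor 4950/260 = 19.038
Step 2: 220 μL + 10.1 mL = 10320 μL total → factor 10320/220 = 46.909
Step 3: 45 μL brought to 39.7 mL → factor 39700/45 = 882.22
Step 4: 130 μL + 9.6 mL = 9730 μL total → factor 9730/130 = 74.846
Overall dilution factor = 19.038 × 46.909 × 882.22 × 74.846 = 5.8971 × 10^7
Final = 2.00 M / 5.8971 × 10^7 = 3.392 × 10^-8 M = 33.9 nM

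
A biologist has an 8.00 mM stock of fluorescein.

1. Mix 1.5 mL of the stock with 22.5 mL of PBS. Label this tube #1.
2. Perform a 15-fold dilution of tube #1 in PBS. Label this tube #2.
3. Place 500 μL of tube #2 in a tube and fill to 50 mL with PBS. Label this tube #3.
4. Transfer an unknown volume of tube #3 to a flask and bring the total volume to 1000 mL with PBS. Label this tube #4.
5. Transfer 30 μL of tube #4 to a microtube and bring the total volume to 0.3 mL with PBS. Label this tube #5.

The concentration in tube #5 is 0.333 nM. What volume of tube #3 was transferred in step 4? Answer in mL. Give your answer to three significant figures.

9.99 mL

Step 1: 1.5 mL + 22.5 mL = 24 mL total → factor 24/1.5 = 16
Step 2: 15-fold → factor 15
Step 3: 500 μL brought to 50 mL → factor 50000/500 = 100
Step 4: v brought to 1000 mL → factor = 1000 mL/v
Step 5: 30 μL brought to 0.3 mL → factor 300/30 = 10
Product of known-step factors = 2.4 × 10^5
Overall factor = 8.00 mM / (0.333 nM) = 2.4024 × 10^7
Step-4 factor = 2.4024 × 10^7 / 2.4 × 10^5 = 100.1
v = 1000 mL / 100.1 = 9.99 mL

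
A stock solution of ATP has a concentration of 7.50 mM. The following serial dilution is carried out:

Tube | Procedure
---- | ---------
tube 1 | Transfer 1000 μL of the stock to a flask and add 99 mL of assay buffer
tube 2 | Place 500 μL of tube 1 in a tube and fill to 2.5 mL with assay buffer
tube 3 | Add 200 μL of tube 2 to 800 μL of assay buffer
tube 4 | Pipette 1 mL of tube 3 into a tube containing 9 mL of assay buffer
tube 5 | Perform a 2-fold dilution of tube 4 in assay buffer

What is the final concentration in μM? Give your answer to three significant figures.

Step 1: 1000 μL + 99 mL = 1 × 10^5 μL total → factor 1 × 10^5/1000 = 100
Step 2: 500 μL brought to 2.5 mL → factor 2500/500 = 5
Step 3: 200 μL + 800 μL = 1000 μL total → factor 1000/200 = 5
Step 4: 1 mL + 9 mL = 10 mL total → factor 10/1 = 10
Step 5: 2-fold → factor 2
Overall dilution factor = 100 × 5 × 5 × 10 × 2 = 50000
Final = 7.50 mM / 50000 = 0.0001500 mM = 0.150 μM

0.150 μM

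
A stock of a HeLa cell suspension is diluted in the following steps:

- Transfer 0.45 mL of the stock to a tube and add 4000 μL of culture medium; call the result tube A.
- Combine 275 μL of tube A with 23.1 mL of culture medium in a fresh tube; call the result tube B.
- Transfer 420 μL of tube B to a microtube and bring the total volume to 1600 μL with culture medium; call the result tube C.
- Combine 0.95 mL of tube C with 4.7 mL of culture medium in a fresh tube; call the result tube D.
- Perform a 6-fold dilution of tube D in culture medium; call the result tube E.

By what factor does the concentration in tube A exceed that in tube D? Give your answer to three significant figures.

Step 1: 0.45 mL + 4000 μL = 4.45 mL total → factor 4.45/0.45 = 9.8889
Step 2: 275 μL + 23.1 mL = 23375 μL total → factor 23375/275 = 85
Step 3: 420 μL brought to 1600 μL → factor 1600/420 = 3.8095
Step 4: 0.95 mL + 4.7 mL = 5.65 mL total → factor 5.65/0.95 = 5.9474
Dilution factor to tube A = 9.8889; to tube D = 19044
[tube A]/[tube D] = (factor to tube D)/(factor to tube A) = 19044/9.8889 = 1.93 × 10^3

1.93 × 10^3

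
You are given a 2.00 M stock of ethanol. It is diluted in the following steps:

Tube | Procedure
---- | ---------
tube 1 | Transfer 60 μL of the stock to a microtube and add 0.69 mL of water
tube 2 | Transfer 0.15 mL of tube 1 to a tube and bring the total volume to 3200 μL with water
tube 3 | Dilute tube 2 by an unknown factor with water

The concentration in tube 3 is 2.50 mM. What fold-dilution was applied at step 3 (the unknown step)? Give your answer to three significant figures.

3.00-fold

Step 1: 60 μL + 0.69 mL = 750 μL total → factor 750/60 = 12.5
Step 2: 0.15 mL brought to 3200 μL → factor 3.2/0.15 = 21.333
Step 3: unknown factor x
Product of known-step factors = 266.67
Overall factor = 2.00 M / (2.50 mM) = 800
x = 800 / 266.67 = 3.00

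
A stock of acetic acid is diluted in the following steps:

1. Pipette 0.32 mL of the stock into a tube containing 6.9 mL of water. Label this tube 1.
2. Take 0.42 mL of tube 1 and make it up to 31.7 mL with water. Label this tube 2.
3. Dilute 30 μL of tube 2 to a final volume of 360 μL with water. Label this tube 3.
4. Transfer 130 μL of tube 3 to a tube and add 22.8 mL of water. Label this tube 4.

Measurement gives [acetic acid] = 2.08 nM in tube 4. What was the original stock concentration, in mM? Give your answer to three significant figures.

Step 1: 0.32 mL + 6.9 mL = 7.22 mL total → factor 7.22/0.32 = 22.562
Step 2: 0.42 mL brought to 31.7 mL → factor 31.7/0.42 = 75.476
Step 3: 30 μL brought to 360 μL → factor 360/30 = 12
Step 4: 130 μL + 22.8 mL = 22930 μL total → factor 22930/130 = 176.38
Overall dilution factor = 22.562 × 75.476 × 12 × 176.38 = 3.6045 × 10^6
Stock = 2.08 nM × 3.6045 × 10^6 = 7.497 × 10^6 nM = 7.50 mM

7.50 mM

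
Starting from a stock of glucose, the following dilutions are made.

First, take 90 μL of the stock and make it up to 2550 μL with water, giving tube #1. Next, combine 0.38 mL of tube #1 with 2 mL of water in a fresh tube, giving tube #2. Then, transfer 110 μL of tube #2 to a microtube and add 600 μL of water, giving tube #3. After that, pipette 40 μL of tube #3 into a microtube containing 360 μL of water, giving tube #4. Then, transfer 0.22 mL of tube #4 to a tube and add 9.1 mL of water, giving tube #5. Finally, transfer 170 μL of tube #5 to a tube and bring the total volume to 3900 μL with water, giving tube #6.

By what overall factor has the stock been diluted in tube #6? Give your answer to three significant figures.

Step 1: 90 μL brought to 2550 μL → factor 2550/90 = 28.333
Step 2: 0.38 mL + 2 mL = 2.38 mL total → factor 2.38/0.38 = 6.2632
Step 3: 110 μL + 600 μL = 710 μL total → factor 710/110 = 6.4545
Step 4: 40 μL + 360 μL = 400 μL total → factor 400/40 = 10
Step 5: 0.22 mL + 9.1 mL = 9.32 mL total → factor 9.32/0.22 = 42.364
Step 6: 170 μL brought to 3900 μL → factor 3900/170 = 22.941
Overall dilution factor = 28.333 × 6.2632 × 6.4545 × 10 × 42.364 × 22.941 = 1.1132 × 10^7

1.11 × 10^7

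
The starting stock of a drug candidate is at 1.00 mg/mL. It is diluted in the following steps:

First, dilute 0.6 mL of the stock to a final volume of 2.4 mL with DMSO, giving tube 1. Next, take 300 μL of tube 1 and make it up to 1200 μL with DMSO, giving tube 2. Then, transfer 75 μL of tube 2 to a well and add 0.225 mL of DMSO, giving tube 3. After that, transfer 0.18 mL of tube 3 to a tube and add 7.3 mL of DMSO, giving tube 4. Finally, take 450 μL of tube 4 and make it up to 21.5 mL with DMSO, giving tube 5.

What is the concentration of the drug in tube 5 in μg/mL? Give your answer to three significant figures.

Step 1: 0.6 mL brought to 2.4 mL → factor 2.4/0.6 = 4
Step 2: 300 μL brought to 1200 μL → factor 1200/300 = 4
Step 3: 75 μL + 0.225 mL = 300 μL total → factor 300/75 = 4
Step 4: 0.18 mL + 7.3 mL = 7.48 mL total → factor 7.48/0.18 = 41.556
Step 5: 450 μL brought to 21.5 mL → factor 21500/450 = 47.778
Overall dilution factor = 4 × 4 × 4 × 41.556 × 47.778 = 1.2707 × 10^5
Final = 1.00 mg/mL / 1.2707 × 10^5 = 7.870 × 10^-6 mg/mL = 0.00787 μg/mL

0.00787 μg/mL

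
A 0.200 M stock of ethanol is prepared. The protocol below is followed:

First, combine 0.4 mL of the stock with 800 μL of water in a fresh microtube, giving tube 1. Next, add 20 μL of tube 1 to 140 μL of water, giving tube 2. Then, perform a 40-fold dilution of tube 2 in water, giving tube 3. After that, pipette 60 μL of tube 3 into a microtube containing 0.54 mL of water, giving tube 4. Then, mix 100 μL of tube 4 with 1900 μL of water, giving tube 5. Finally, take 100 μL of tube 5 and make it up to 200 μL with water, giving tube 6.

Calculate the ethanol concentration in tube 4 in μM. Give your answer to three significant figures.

Step 1: 0.4 mL + 800 μL = 1.2 mL total → factor 1.2/0.4 = 3
Step 2: 20 μL + 140 μL = 160 μL total → factor 160/20 = 8
Step 3: 40-fold → factor 40
Step 4: 60 μL + 0.54 mL = 600 μL total → factor 600/60 = 10
Dilution factor through tube 4 = 3 × 8 × 40 × 10 = 9600
[tube 4] = 0.200 M / 9600 = 2.083 × 10^-5 M = 20.8 μM

20.8 μM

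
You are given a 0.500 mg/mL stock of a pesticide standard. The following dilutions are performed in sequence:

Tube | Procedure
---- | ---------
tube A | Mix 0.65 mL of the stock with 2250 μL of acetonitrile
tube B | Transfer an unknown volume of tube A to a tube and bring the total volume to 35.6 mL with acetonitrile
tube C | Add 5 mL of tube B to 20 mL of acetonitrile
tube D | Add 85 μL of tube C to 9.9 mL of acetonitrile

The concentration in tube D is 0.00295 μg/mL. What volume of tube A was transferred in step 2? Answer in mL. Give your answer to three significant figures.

0.550 mL

Step 1: 0.65 mL + 2250 μL = 2.9 mL total → factor 2.9/0.65 = 4.4615
Step 2: v brought to 35.6 mL → factor = 35.6 mL/v
Step 3: 5 mL + 20 mL = 25 mL total → factor 25/5 = 5
Step 4: 85 μL + 9.9 mL = 9985 μL total → factor 9985/85 = 117.47
Product of known-step factors = 2620.5
Overall factor = 0.500 mg/mL / (0.00295 μg/mL) = 1.6949 × 10^5
Step-2 factor = 1.6949 × 10^5 / 2620.5 = 64.679
v = 35.6 mL / 64.679 = 0.550 mL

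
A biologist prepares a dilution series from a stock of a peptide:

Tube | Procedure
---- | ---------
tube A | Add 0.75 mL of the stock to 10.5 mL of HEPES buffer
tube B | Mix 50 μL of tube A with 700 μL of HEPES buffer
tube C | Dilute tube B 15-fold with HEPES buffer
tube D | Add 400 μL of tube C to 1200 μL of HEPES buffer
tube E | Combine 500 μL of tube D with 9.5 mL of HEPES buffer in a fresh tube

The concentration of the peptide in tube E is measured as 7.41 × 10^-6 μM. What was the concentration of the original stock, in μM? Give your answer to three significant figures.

2.00 μM

Step 1: 0.75 mL + 10.5 mL = 11.25 mL total → factor 11.25/0.75 = 15
Step 2: 50 μL + 700 μL = 750 μL total → factor 750/50 = 15
Step 3: 15-fold → factor 15
Step 4: 400 μL + 1200 μL = 1600 μL total → factor 1600/400 = 4
Step 5: 500 μL + 9.5 mL = 10000 μL total → factor 10000/500 = 20
Overall dilution factor = 15 × 15 × 15 × 4 × 20 = 2.7 × 10^5
Stock = 7.41 × 10^-6 μM × 2.7 × 10^5 = 2.00 μM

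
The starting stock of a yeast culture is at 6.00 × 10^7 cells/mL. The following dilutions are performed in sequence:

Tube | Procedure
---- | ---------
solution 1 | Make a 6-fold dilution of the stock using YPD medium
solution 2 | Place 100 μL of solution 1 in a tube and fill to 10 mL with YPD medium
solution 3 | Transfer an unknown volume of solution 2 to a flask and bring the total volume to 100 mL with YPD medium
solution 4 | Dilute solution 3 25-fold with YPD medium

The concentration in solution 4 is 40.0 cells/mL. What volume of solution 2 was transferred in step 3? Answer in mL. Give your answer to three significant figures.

1.00 mL

Step 1: 6-fold → factor 6
Step 2: 100 μL brought to 10 mL → factor 10000/100 = 100
Step 3: v brought to 100 mL → factor = 100 mL/v
Step 4: 25-fold → factor 25
Product of known-step factors = 15000
Overall factor = 6.00 × 10^7 cells/mL / (40.0 cells/mL) = 1.5 × 10^6
Step-3 factor = 1.5 × 10^6 / 15000 = 100
v = 100 mL / 100 = 1.00 mL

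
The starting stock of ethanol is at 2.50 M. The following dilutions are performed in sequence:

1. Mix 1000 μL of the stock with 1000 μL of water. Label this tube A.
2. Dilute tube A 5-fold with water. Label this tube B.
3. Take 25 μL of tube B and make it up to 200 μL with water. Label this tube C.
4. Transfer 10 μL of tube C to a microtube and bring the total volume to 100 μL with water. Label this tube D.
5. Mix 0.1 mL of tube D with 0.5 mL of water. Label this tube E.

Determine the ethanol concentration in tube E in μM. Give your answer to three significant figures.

521 μM

Step 1: 1000 μL + 1000 μL = 2000 μL total → factor 2000/1000 = 2
Step 2: 5-fold → factor 5
Step 3: 25 μL brought to 200 μL → factor 200/25 = 8
Step 4: 10 μL brought to 100 μL → factor 100/10 = 10
Step 5: 0.1 mL + 0.5 mL = 0.6 mL total → factor 0.6/0.1 = 6
Overall dilution factor = 2 × 5 × 8 × 10 × 6 = 4800
Final = 2.50 M / 4800 = 0.0005208 M = 521 μM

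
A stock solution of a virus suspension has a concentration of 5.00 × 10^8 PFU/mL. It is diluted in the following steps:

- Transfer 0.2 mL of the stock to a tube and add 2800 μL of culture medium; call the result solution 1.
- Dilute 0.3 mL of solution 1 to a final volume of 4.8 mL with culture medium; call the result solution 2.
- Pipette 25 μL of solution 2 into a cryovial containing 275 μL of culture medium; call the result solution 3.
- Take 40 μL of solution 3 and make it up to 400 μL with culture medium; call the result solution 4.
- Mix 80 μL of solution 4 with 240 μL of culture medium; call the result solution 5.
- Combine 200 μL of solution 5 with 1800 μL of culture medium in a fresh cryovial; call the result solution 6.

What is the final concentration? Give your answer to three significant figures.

434 PFU/mL

Step 1: 0.2 mL + 2800 μL = 3 mL total → factor 3/0.2 = 15
Step 2: 0.3 mL brought to 4.8 mL → factor 4.8/0.3 = 16
Step 3: 25 μL + 275 μL = 300 μL total → factor 300/25 = 12
Step 4: 40 μL brought to 400 μL → factor 400/40 = 10
Step 5: 80 μL + 240 μL = 320 μL total → factor 320/80 = 4
Step 6: 200 μL + 1800 μL = 2000 μL total → factor 2000/200 = 10
Overall dilution factor = 15 × 16 × 12 × 10 × 4 × 10 = 1.152 × 10^6
Final = 5.00 × 10^8 PFU/mL / 1.152 × 10^6 = 434 PFU/mL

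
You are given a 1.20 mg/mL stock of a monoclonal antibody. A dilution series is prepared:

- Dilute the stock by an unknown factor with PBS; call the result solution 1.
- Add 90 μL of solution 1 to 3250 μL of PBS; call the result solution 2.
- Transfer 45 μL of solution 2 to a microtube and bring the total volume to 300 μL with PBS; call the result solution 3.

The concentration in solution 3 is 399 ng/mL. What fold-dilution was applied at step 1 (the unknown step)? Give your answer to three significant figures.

Step 1: unknown factor x
Step 2: 90 μL + 3250 μL = 3340 μL total → factor 3340/90 = 37.111
Step 3: 45 μL brought to 300 μL → factor 300/45 = 6.6667
Product of known-step factors = 247.41
Overall factor = 1.20 mg/mL / (399 ng/mL) = 3007.5
x = 3007.5 / 247.41 = 12.2

12.2-fold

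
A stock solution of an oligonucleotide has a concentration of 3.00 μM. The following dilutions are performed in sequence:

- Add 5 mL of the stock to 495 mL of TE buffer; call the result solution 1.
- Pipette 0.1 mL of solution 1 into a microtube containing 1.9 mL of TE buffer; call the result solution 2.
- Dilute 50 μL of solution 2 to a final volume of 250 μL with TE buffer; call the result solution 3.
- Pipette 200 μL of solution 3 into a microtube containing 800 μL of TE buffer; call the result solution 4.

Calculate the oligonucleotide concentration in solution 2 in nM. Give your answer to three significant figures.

Step 1: 5 mL + 495 mL = 500 mL total → factor 500/5 = 100
Step 2: 0.1 mL + 1.9 mL = 2 mL total → factor 2/0.1 = 20
Dilution factor through solution 2 = 100 × 20 = 2000
[solution 2] = 3.00 μM / 2000 = 0.001500 μM = 1.50 nM

1.50 nM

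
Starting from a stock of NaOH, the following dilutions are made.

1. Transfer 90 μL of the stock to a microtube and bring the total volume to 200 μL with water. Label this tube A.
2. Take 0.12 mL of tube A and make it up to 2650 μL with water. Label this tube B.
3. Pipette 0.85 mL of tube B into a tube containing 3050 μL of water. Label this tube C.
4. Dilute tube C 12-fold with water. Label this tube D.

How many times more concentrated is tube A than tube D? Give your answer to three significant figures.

1.22 × 10^3

Step 1: 90 μL brought to 200 μL → factor 200/90 = 2.2222
Step 2: 0.12 mL brought to 2650 μL → factor 2.65/0.12 = 22.083
Step 3: 0.85 mL + 3050 μL = 3.9 mL total → factor 3.9/0.85 = 4.5882
Step 4: 12-fold → factor 12
Dilution factor to tube A = 2.2222; to tube D = 2702
[tube A]/[tube D] = (factor to tube D)/(factor to tube A) = 2702/2.2222 = 1.22 × 10^3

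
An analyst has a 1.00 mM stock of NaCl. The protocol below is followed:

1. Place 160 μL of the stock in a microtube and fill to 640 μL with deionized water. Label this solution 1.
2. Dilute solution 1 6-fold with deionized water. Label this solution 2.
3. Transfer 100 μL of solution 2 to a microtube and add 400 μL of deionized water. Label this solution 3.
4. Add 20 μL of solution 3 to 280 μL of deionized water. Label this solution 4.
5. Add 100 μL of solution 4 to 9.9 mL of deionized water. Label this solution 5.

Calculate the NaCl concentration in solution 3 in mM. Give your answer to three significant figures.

Step 1: 160 μL brought to 640 μL → factor 640/160 = 4
Step 2: 6-fold → factor 6
Step 3: 100 μL + 400 μL = 500 μL total → factor 500/100 = 5
Dilution factor through solution 3 = 4 × 6 × 5 = 120
[solution 3] = 1.00 mM / 120 = 0.00833 mM

0.00833 mM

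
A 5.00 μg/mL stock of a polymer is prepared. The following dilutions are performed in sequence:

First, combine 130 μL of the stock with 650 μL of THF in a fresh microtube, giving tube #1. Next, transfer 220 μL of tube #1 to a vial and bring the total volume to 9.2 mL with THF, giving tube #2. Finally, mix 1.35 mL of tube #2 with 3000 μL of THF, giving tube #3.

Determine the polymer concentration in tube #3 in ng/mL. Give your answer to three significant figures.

Step 1: 130 μL + 650 μL = 780 μL total → factor 780/130 = 6
Step 2: 220 μL brought to 9.2 mL → factor 9200/220 = 41.818
Step 3: 1.35 mL + 3000 μL = 4.35 mL total → factor 4.35/1.35 = 3.2222
Overall dilution factor = 6 × 41.818 × 3.2222 = 808.48
Final = 5.00 μg/mL / 808.48 = 0.006184 μg/mL = 6.18 ng/mL

6.18 ng/mL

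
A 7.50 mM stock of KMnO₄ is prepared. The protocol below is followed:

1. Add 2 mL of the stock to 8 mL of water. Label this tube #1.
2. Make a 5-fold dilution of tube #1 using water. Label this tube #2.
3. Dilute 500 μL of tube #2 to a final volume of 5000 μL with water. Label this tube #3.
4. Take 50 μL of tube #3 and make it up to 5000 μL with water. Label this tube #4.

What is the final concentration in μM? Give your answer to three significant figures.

0.300 μM

Step 1: 2 mL + 8 mL = 10 mL total → factor 10/2 = 5
Step 2: 5-fold → factor 5
Step 3: 500 μL brought to 5000 μL → factor 5000/500 = 10
Step 4: 50 μL brought to 5000 μL → factor 5000/50 = 100
Overall dilution factor = 5 × 5 × 10 × 100 = 25000
Final = 7.50 mM / 25000 = 0.0003000 mM = 0.300 μM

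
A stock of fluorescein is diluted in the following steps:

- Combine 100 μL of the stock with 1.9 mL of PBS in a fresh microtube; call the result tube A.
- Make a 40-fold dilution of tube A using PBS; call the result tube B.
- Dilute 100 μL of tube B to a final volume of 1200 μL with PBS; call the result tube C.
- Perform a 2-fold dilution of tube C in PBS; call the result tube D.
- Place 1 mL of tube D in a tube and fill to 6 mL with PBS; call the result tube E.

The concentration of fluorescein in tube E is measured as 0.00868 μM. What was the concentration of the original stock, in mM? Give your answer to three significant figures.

1.00 mM

Step 1: 100 μL + 1.9 mL = 2000 μL total → factor 2000/100 = 20
Step 2: 40-fold → factor 40
Step 3: 100 μL brought to 1200 μL → factor 1200/100 = 12
Step 4: 2-fold → factor 2
Step 5: 1 mL brought to 6 mL → factor 6/1 = 6
Overall dilution factor = 20 × 40 × 12 × 2 × 6 = 1.152 × 10^5
Stock = 0.00868 μM × 1.152 × 10^5 = 999.9 μM = 1.00 mM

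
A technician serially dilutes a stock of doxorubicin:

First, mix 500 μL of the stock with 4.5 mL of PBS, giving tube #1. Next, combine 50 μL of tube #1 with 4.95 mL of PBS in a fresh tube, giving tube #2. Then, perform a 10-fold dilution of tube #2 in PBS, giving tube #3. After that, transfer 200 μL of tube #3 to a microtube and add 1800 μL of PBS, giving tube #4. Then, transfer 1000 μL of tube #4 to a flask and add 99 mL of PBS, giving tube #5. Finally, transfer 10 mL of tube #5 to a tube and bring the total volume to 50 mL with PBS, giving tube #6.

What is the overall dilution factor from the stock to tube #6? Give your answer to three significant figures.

5.00 × 10^7

Step 1: 500 μL + 4.5 mL = 5000 μL total → factor 5000/500 = 10
Step 2: 50 μL + 4.95 mL = 5000 μL total → factor 5000/50 = 100
Step 3: 10-fold → factor 10
Step 4: 200 μL + 1800 μL = 2000 μL total → factor 2000/200 = 10
Step 5: 1000 μL + 99 mL = 1 × 10^5 μL total → factor 1 × 10^5/1000 = 100
Step 6: 10 mL brought to 50 mL → factor 50/10 = 5
Overall dilution factor = 10 × 100 × 10 × 10 × 100 × 5 = 5 × 10^7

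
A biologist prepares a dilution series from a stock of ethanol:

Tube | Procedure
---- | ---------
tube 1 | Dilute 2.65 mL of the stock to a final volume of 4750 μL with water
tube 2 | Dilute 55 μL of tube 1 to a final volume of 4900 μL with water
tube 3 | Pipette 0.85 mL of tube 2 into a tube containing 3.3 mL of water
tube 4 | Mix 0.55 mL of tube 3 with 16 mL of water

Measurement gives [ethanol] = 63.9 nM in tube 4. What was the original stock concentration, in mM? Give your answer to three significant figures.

1.50 mM

Step 1: 2.65 mL brought to 4750 μL → factor 4.75/2.65 = 1.7925
Step 2: 55 μL brought to 4900 μL → factor 4900/55 = 89.091
Step 3: 0.85 mL + 3.3 mL = 4.15 mL total → factor 4.15/0.85 = 4.8824
Step 4: 0.55 mL + 16 mL = 16.55 mL total → factor 16.55/0.55 = 30.091
Overall dilution factor = 1.7925 × 89.091 × 4.8824 × 30.091 = 23461
Stock = 63.9 nM × 23461 = 1.499 × 10^6 nM = 1.50 mM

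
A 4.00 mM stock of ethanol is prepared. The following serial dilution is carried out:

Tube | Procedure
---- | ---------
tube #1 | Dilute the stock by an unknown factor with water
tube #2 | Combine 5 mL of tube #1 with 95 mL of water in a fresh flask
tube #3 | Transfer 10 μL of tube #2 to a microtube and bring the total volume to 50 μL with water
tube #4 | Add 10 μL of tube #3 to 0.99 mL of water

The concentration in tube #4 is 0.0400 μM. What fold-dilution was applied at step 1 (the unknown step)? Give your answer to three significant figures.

10.0-fold

Step 1: unknown factor x
Step 2: 5 mL + 95 mL = 100 mL total → factor 100/5 = 20
Step 3: 10 μL brought to 50 μL → factor 50/10 = 5
Step 4: 10 μL + 0.99 mL = 1000 μL total → factor 1000/10 = 100
Product of known-step factors = 10000
Overall factor = 4.00 mM / (0.0400 μM) = 1 × 10^5
x = 1 × 10^5 / 10000 = 10.0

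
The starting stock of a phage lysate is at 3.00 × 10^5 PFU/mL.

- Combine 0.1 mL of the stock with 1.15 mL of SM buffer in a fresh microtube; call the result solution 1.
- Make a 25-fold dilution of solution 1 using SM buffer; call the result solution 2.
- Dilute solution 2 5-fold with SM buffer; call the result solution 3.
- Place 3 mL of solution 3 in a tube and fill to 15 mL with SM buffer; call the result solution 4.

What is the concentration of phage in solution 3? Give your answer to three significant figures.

Step 1: 0.1 mL + 1.15 mL = 1.25 mL total → factor 1.25/0.1 = 12.5
Step 2: 25-fold → factor 25
Step 3: 5-fold → factor 5
Dilution factor through solution 3 = 12.5 × 25 × 5 = 1562.5
[solution 3] = 3.00 × 10^5 PFU/mL / 1562.5 = 192 PFU/mL

192 PFU/mL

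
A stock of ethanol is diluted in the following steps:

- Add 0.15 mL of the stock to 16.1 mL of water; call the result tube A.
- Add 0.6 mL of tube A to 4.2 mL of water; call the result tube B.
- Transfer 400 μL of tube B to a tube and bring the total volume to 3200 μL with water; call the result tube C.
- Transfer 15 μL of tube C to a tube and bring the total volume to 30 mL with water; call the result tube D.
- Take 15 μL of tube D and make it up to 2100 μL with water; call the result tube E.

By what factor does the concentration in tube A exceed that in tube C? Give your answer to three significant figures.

Step 1: 0.15 mL + 16.1 mL = 16.25 mL total → factor 16.25/0.15 = 108.33
Step 2: 0.6 mL + 4.2 mL = 4.8 mL total → factor 4.8/0.6 = 8
Step 3: 400 μL brought to 3200 μL → factor 3200/400 = 8
Dilution factor to tube A = 108.33; to tube C = 6933.3
[tube A]/[tube C] = (factor to tube C)/(factor to tube A) = 6933.3/108.33 = 64.0

64.0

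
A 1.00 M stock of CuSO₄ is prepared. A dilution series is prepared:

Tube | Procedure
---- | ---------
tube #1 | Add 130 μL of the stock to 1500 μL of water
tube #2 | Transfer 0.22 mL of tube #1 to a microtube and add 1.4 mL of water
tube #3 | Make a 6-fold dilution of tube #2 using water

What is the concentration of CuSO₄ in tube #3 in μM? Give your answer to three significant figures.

1.81 × 10^3 μM

Step 1: 130 μL + 1500 μL = 1630 μL total → factor 1630/130 = 12.538
Step 2: 0.22 mL + 1.4 mL = 1.62 mL total → factor 1.62/0.22 = 7.3636
Step 3: 6-fold → factor 6
Overall dilution factor = 12.538 × 7.3636 × 6 = 553.97
Final = 1.00 M / 553.97 = 0.001805 M = 1.81 × 10^3 μM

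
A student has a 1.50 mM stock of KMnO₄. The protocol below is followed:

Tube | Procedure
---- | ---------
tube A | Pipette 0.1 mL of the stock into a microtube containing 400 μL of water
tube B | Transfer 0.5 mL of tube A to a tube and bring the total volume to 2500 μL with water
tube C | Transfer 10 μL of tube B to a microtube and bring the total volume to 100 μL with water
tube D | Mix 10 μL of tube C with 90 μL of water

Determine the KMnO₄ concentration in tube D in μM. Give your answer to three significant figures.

Step 1: 0.1 mL + 400 μL = 0.5 mL total → factor 0.5/0.1 = 5
Step 2: 0.5 mL brought to 2500 μL → factor 2.5/0.5 = 5
Step 3: 10 μL brought to 100 μL → factor 100/10 = 10
Step 4: 10 μL + 90 μL = 100 μL total → factor 100/10 = 10
Overall dilution factor = 5 × 5 × 10 × 10 = 2500
Final = 1.50 mM / 2500 = 0.0006000 mM = 0.600 μM

0.600 μM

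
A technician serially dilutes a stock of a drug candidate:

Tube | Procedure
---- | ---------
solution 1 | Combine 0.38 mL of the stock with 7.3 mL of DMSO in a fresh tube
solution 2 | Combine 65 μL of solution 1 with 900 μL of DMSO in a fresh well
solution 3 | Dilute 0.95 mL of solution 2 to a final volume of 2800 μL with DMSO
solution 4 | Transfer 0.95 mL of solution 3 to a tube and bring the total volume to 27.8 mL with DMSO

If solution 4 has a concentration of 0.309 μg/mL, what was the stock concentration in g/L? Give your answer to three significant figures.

Step 1: 0.38 mL + 7.3 mL = 7.68 mL total → factor 7.68/0.38 = 20.211
Step 2: 65 μL + 900 μL = 965 μL total → factor 965/65 = 14.846
Step 3: 0.95 mL brought to 2800 μL → factor 2.8/0.95 = 2.9474
Step 4: 0.95 mL brought to 27.8 mL → factor 27.8/0.95 = 29.263
Overall dilution factor = 20.211 × 14.846 × 2.9474 × 29.263 = 25879
Stock = 0.309 μg/mL × 25879 = 7997 μg/mL = 8.00 g/L

8.00 g/L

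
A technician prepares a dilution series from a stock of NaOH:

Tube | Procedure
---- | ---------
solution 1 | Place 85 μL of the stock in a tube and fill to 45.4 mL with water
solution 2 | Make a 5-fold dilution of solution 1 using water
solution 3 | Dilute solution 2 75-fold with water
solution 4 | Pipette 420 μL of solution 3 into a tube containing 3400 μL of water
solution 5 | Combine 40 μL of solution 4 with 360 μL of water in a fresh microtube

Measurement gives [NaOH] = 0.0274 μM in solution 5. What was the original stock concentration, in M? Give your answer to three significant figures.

0.499 M

Step 1: 85 μL brought to 45.4 mL → factor 45400/85 = 534.12
Step 2: 5-fold → factor 5
Step 3: 75-fold → factor 75
Step 4: 420 μL + 3400 μL = 3820 μL total → factor 3820/420 = 9.0952
Step 5: 40 μL + 360 μL = 400 μL total → factor 400/40 = 10
Overall dilution factor = 534.12 × 5 × 75 × 9.0952 × 10 = 1.8217 × 10^7
Stock = 0.0274 μM × 1.8217 × 10^7 = 4.992 × 10^5 μM = 0.499 M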